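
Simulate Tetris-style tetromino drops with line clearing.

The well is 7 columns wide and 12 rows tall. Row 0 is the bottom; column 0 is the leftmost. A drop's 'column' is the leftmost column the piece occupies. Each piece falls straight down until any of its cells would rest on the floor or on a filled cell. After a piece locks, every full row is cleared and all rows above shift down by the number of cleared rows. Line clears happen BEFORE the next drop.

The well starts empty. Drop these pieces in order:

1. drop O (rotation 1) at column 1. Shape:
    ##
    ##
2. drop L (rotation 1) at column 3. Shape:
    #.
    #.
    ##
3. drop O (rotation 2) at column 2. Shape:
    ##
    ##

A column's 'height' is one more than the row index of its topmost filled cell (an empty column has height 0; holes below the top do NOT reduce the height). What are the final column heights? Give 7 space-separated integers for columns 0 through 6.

Answer: 0 2 5 5 1 0 0

Derivation:
Drop 1: O rot1 at col 1 lands with bottom-row=0; cleared 0 line(s) (total 0); column heights now [0 2 2 0 0 0 0], max=2
Drop 2: L rot1 at col 3 lands with bottom-row=0; cleared 0 line(s) (total 0); column heights now [0 2 2 3 1 0 0], max=3
Drop 3: O rot2 at col 2 lands with bottom-row=3; cleared 0 line(s) (total 0); column heights now [0 2 5 5 1 0 0], max=5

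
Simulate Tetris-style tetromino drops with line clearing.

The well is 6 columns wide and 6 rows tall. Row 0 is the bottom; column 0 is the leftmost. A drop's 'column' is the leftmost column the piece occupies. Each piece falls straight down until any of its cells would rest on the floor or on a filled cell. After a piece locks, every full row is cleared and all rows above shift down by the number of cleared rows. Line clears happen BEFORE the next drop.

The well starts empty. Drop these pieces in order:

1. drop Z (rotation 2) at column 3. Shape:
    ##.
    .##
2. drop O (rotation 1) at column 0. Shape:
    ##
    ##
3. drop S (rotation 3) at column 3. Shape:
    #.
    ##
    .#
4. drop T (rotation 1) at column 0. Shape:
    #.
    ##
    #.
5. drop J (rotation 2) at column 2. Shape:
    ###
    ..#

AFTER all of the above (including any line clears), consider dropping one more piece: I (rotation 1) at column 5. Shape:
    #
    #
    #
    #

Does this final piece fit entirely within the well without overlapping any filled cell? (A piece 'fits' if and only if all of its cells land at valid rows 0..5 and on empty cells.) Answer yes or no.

Drop 1: Z rot2 at col 3 lands with bottom-row=0; cleared 0 line(s) (total 0); column heights now [0 0 0 2 2 1], max=2
Drop 2: O rot1 at col 0 lands with bottom-row=0; cleared 0 line(s) (total 0); column heights now [2 2 0 2 2 1], max=2
Drop 3: S rot3 at col 3 lands with bottom-row=2; cleared 0 line(s) (total 0); column heights now [2 2 0 5 4 1], max=5
Drop 4: T rot1 at col 0 lands with bottom-row=2; cleared 0 line(s) (total 0); column heights now [5 4 0 5 4 1], max=5
Drop 5: J rot2 at col 2 lands with bottom-row=4; cleared 0 line(s) (total 0); column heights now [5 4 6 6 6 1], max=6
Test piece I rot1 at col 5 (width 1): heights before test = [5 4 6 6 6 1]; fits = True

Answer: yes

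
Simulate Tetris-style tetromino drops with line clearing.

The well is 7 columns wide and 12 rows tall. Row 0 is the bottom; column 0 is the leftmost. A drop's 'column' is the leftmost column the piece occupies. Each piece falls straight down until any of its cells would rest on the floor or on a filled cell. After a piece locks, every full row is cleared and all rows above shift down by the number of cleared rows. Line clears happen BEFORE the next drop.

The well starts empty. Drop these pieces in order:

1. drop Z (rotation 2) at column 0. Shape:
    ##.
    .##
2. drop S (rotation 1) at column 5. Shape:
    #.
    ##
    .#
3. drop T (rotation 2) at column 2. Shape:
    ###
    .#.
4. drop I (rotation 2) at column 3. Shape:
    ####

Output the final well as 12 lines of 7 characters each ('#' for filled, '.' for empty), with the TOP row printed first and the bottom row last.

Answer: .......
.......
.......
.......
.......
.......
.......
.......
.......
...####
.....#.
.###..#

Derivation:
Drop 1: Z rot2 at col 0 lands with bottom-row=0; cleared 0 line(s) (total 0); column heights now [2 2 1 0 0 0 0], max=2
Drop 2: S rot1 at col 5 lands with bottom-row=0; cleared 0 line(s) (total 0); column heights now [2 2 1 0 0 3 2], max=3
Drop 3: T rot2 at col 2 lands with bottom-row=0; cleared 1 line(s) (total 1); column heights now [0 1 1 1 0 2 1], max=2
Drop 4: I rot2 at col 3 lands with bottom-row=2; cleared 0 line(s) (total 1); column heights now [0 1 1 3 3 3 3], max=3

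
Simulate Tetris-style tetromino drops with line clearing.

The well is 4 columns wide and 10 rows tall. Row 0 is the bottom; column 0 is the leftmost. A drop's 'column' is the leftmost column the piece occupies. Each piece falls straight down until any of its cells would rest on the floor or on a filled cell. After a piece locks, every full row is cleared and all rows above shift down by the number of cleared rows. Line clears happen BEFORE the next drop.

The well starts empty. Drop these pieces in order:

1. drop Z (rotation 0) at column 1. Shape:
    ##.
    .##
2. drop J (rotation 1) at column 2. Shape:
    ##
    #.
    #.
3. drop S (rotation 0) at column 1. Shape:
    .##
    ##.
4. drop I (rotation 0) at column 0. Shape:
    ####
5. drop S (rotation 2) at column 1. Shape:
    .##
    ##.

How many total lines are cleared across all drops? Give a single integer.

Drop 1: Z rot0 at col 1 lands with bottom-row=0; cleared 0 line(s) (total 0); column heights now [0 2 2 1], max=2
Drop 2: J rot1 at col 2 lands with bottom-row=2; cleared 0 line(s) (total 0); column heights now [0 2 5 5], max=5
Drop 3: S rot0 at col 1 lands with bottom-row=5; cleared 0 line(s) (total 0); column heights now [0 6 7 7], max=7
Drop 4: I rot0 at col 0 lands with bottom-row=7; cleared 1 line(s) (total 1); column heights now [0 6 7 7], max=7
Drop 5: S rot2 at col 1 lands with bottom-row=7; cleared 0 line(s) (total 1); column heights now [0 8 9 9], max=9

Answer: 1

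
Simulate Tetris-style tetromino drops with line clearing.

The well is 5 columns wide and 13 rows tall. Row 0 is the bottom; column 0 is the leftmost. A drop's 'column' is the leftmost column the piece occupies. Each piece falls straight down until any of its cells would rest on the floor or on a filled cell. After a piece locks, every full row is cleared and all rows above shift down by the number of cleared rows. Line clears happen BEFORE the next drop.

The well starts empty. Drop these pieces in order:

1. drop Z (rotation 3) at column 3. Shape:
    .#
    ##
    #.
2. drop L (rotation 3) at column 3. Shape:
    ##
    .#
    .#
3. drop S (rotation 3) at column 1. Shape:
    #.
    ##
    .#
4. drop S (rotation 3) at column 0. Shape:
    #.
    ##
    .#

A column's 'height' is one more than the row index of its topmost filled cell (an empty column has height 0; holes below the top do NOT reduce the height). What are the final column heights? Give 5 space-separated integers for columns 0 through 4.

Drop 1: Z rot3 at col 3 lands with bottom-row=0; cleared 0 line(s) (total 0); column heights now [0 0 0 2 3], max=3
Drop 2: L rot3 at col 3 lands with bottom-row=3; cleared 0 line(s) (total 0); column heights now [0 0 0 6 6], max=6
Drop 3: S rot3 at col 1 lands with bottom-row=0; cleared 0 line(s) (total 0); column heights now [0 3 2 6 6], max=6
Drop 4: S rot3 at col 0 lands with bottom-row=3; cleared 0 line(s) (total 0); column heights now [6 5 2 6 6], max=6

Answer: 6 5 2 6 6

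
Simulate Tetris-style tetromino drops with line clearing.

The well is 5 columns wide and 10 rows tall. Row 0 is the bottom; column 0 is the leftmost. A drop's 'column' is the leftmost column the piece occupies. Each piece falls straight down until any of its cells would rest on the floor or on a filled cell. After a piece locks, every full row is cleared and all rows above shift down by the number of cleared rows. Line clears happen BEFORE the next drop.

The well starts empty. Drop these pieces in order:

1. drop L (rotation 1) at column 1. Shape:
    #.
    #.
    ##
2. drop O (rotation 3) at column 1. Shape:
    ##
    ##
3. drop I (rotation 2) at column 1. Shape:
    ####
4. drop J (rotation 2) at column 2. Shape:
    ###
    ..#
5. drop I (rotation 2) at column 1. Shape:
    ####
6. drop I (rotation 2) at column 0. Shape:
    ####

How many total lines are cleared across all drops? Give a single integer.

Drop 1: L rot1 at col 1 lands with bottom-row=0; cleared 0 line(s) (total 0); column heights now [0 3 1 0 0], max=3
Drop 2: O rot3 at col 1 lands with bottom-row=3; cleared 0 line(s) (total 0); column heights now [0 5 5 0 0], max=5
Drop 3: I rot2 at col 1 lands with bottom-row=5; cleared 0 line(s) (total 0); column heights now [0 6 6 6 6], max=6
Drop 4: J rot2 at col 2 lands with bottom-row=6; cleared 0 line(s) (total 0); column heights now [0 6 8 8 8], max=8
Drop 5: I rot2 at col 1 lands with bottom-row=8; cleared 0 line(s) (total 0); column heights now [0 9 9 9 9], max=9
Drop 6: I rot2 at col 0 lands with bottom-row=9; cleared 0 line(s) (total 0); column heights now [10 10 10 10 9], max=10

Answer: 0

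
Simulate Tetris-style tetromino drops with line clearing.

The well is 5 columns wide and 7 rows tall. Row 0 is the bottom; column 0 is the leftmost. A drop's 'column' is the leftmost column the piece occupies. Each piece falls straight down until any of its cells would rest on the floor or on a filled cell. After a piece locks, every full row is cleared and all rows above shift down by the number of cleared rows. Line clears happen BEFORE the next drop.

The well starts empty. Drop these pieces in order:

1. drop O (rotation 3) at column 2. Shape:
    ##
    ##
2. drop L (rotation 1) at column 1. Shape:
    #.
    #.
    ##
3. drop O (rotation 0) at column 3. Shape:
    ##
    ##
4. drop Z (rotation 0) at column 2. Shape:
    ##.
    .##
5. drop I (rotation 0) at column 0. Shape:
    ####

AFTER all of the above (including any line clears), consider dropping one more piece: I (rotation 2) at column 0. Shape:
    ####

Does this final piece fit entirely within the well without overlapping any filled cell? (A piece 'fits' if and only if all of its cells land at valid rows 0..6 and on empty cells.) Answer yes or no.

Answer: no

Derivation:
Drop 1: O rot3 at col 2 lands with bottom-row=0; cleared 0 line(s) (total 0); column heights now [0 0 2 2 0], max=2
Drop 2: L rot1 at col 1 lands with bottom-row=2; cleared 0 line(s) (total 0); column heights now [0 5 3 2 0], max=5
Drop 3: O rot0 at col 3 lands with bottom-row=2; cleared 0 line(s) (total 0); column heights now [0 5 3 4 4], max=5
Drop 4: Z rot0 at col 2 lands with bottom-row=4; cleared 0 line(s) (total 0); column heights now [0 5 6 6 5], max=6
Drop 5: I rot0 at col 0 lands with bottom-row=6; cleared 0 line(s) (total 0); column heights now [7 7 7 7 5], max=7
Test piece I rot2 at col 0 (width 4): heights before test = [7 7 7 7 5]; fits = False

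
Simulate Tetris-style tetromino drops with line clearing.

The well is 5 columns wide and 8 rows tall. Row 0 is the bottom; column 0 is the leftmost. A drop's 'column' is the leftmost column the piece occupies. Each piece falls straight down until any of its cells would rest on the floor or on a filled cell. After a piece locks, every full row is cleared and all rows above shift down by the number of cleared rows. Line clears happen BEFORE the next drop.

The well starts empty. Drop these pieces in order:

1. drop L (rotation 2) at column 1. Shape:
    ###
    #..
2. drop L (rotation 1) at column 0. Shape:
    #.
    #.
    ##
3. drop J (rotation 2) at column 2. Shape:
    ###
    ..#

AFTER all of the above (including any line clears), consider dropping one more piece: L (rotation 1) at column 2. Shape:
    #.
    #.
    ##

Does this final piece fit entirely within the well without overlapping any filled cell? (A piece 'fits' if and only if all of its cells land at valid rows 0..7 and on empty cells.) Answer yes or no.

Drop 1: L rot2 at col 1 lands with bottom-row=0; cleared 0 line(s) (total 0); column heights now [0 2 2 2 0], max=2
Drop 2: L rot1 at col 0 lands with bottom-row=2; cleared 0 line(s) (total 0); column heights now [5 3 2 2 0], max=5
Drop 3: J rot2 at col 2 lands with bottom-row=1; cleared 1 line(s) (total 1); column heights now [4 2 2 2 2], max=4
Test piece L rot1 at col 2 (width 2): heights before test = [4 2 2 2 2]; fits = True

Answer: yes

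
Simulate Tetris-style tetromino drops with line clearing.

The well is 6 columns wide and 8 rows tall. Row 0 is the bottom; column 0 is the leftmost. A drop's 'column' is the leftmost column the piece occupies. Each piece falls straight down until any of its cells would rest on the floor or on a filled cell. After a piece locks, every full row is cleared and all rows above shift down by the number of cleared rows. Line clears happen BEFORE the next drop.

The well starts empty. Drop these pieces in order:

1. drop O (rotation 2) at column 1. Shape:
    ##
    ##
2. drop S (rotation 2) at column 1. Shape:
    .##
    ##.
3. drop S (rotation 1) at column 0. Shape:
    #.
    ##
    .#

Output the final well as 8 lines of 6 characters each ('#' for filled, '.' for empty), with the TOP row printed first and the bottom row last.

Answer: ......
......
#.....
##....
.###..
.##...
.##...
.##...

Derivation:
Drop 1: O rot2 at col 1 lands with bottom-row=0; cleared 0 line(s) (total 0); column heights now [0 2 2 0 0 0], max=2
Drop 2: S rot2 at col 1 lands with bottom-row=2; cleared 0 line(s) (total 0); column heights now [0 3 4 4 0 0], max=4
Drop 3: S rot1 at col 0 lands with bottom-row=3; cleared 0 line(s) (total 0); column heights now [6 5 4 4 0 0], max=6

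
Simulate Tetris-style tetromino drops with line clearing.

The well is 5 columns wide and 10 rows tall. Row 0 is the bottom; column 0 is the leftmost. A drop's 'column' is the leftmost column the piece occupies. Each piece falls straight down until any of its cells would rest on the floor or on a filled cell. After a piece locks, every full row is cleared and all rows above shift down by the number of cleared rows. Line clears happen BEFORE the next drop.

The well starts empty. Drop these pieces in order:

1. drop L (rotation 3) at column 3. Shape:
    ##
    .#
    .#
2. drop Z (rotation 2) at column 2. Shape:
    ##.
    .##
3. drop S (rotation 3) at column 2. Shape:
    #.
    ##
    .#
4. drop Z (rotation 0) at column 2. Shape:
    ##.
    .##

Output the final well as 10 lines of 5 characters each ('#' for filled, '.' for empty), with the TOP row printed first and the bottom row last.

Answer: .....
..##.
..###
..##.
...#.
..##.
...##
...##
....#
....#

Derivation:
Drop 1: L rot3 at col 3 lands with bottom-row=0; cleared 0 line(s) (total 0); column heights now [0 0 0 3 3], max=3
Drop 2: Z rot2 at col 2 lands with bottom-row=3; cleared 0 line(s) (total 0); column heights now [0 0 5 5 4], max=5
Drop 3: S rot3 at col 2 lands with bottom-row=5; cleared 0 line(s) (total 0); column heights now [0 0 8 7 4], max=8
Drop 4: Z rot0 at col 2 lands with bottom-row=7; cleared 0 line(s) (total 0); column heights now [0 0 9 9 8], max=9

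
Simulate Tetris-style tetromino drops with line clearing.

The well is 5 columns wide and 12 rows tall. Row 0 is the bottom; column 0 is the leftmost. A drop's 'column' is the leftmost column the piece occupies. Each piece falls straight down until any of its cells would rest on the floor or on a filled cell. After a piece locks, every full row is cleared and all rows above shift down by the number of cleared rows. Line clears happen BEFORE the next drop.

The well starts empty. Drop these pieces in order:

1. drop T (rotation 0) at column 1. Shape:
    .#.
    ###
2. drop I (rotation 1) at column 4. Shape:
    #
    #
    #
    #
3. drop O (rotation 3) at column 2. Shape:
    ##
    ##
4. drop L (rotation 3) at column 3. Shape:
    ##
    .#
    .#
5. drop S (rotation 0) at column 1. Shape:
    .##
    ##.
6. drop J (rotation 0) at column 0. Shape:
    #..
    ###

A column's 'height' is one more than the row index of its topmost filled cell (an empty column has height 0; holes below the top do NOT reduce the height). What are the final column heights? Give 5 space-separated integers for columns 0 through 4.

Drop 1: T rot0 at col 1 lands with bottom-row=0; cleared 0 line(s) (total 0); column heights now [0 1 2 1 0], max=2
Drop 2: I rot1 at col 4 lands with bottom-row=0; cleared 0 line(s) (total 0); column heights now [0 1 2 1 4], max=4
Drop 3: O rot3 at col 2 lands with bottom-row=2; cleared 0 line(s) (total 0); column heights now [0 1 4 4 4], max=4
Drop 4: L rot3 at col 3 lands with bottom-row=4; cleared 0 line(s) (total 0); column heights now [0 1 4 7 7], max=7
Drop 5: S rot0 at col 1 lands with bottom-row=6; cleared 0 line(s) (total 0); column heights now [0 7 8 8 7], max=8
Drop 6: J rot0 at col 0 lands with bottom-row=8; cleared 0 line(s) (total 0); column heights now [10 9 9 8 7], max=10

Answer: 10 9 9 8 7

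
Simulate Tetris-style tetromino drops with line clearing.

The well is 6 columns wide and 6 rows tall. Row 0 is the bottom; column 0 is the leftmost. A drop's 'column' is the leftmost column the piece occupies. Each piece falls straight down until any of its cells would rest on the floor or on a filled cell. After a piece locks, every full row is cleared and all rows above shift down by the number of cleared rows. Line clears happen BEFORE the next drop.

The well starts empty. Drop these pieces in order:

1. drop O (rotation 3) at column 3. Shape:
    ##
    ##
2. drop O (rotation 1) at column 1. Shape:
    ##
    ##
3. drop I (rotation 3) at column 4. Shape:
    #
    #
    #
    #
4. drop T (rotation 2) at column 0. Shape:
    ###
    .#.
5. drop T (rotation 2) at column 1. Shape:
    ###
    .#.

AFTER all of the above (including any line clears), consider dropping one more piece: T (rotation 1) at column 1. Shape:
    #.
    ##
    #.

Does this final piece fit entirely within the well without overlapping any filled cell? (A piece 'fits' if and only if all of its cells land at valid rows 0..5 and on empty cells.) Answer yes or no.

Answer: no

Derivation:
Drop 1: O rot3 at col 3 lands with bottom-row=0; cleared 0 line(s) (total 0); column heights now [0 0 0 2 2 0], max=2
Drop 2: O rot1 at col 1 lands with bottom-row=0; cleared 0 line(s) (total 0); column heights now [0 2 2 2 2 0], max=2
Drop 3: I rot3 at col 4 lands with bottom-row=2; cleared 0 line(s) (total 0); column heights now [0 2 2 2 6 0], max=6
Drop 4: T rot2 at col 0 lands with bottom-row=2; cleared 0 line(s) (total 0); column heights now [4 4 4 2 6 0], max=6
Drop 5: T rot2 at col 1 lands with bottom-row=4; cleared 0 line(s) (total 0); column heights now [4 6 6 6 6 0], max=6
Test piece T rot1 at col 1 (width 2): heights before test = [4 6 6 6 6 0]; fits = False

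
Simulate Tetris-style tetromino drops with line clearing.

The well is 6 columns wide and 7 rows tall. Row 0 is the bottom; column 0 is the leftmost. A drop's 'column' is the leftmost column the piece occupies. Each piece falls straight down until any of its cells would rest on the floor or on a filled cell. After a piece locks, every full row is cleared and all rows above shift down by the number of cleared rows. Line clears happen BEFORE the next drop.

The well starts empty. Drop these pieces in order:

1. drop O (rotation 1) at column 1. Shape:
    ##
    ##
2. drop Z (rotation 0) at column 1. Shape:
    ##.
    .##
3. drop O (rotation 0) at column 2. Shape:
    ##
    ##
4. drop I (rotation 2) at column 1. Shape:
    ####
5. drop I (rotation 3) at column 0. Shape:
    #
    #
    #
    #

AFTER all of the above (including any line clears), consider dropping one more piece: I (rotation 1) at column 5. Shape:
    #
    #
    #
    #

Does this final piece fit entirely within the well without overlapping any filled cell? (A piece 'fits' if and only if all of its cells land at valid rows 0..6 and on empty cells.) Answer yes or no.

Answer: yes

Derivation:
Drop 1: O rot1 at col 1 lands with bottom-row=0; cleared 0 line(s) (total 0); column heights now [0 2 2 0 0 0], max=2
Drop 2: Z rot0 at col 1 lands with bottom-row=2; cleared 0 line(s) (total 0); column heights now [0 4 4 3 0 0], max=4
Drop 3: O rot0 at col 2 lands with bottom-row=4; cleared 0 line(s) (total 0); column heights now [0 4 6 6 0 0], max=6
Drop 4: I rot2 at col 1 lands with bottom-row=6; cleared 0 line(s) (total 0); column heights now [0 7 7 7 7 0], max=7
Drop 5: I rot3 at col 0 lands with bottom-row=0; cleared 0 line(s) (total 0); column heights now [4 7 7 7 7 0], max=7
Test piece I rot1 at col 5 (width 1): heights before test = [4 7 7 7 7 0]; fits = True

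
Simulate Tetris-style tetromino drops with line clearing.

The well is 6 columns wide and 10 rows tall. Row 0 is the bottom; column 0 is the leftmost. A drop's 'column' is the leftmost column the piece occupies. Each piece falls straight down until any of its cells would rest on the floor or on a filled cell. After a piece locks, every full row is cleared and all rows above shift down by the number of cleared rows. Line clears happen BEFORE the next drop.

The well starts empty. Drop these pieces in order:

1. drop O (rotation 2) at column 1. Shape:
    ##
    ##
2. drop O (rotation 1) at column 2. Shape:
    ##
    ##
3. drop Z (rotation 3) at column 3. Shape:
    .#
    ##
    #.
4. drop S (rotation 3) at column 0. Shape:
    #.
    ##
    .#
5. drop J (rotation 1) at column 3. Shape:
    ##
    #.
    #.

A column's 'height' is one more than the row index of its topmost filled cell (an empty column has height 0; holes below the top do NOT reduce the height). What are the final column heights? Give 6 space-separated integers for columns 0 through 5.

Answer: 5 4 4 9 9 0

Derivation:
Drop 1: O rot2 at col 1 lands with bottom-row=0; cleared 0 line(s) (total 0); column heights now [0 2 2 0 0 0], max=2
Drop 2: O rot1 at col 2 lands with bottom-row=2; cleared 0 line(s) (total 0); column heights now [0 2 4 4 0 0], max=4
Drop 3: Z rot3 at col 3 lands with bottom-row=4; cleared 0 line(s) (total 0); column heights now [0 2 4 6 7 0], max=7
Drop 4: S rot3 at col 0 lands with bottom-row=2; cleared 0 line(s) (total 0); column heights now [5 4 4 6 7 0], max=7
Drop 5: J rot1 at col 3 lands with bottom-row=6; cleared 0 line(s) (total 0); column heights now [5 4 4 9 9 0], max=9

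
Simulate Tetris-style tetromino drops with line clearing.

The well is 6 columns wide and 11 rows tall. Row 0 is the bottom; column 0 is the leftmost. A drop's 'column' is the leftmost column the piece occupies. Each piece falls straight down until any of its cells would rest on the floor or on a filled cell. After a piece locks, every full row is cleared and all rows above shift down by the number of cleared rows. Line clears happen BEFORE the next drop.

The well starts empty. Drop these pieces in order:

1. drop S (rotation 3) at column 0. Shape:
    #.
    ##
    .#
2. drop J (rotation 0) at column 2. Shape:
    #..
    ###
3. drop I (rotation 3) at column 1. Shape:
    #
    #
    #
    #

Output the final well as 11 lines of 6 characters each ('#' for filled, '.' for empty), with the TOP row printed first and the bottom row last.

Answer: ......
......
......
......
......
.#....
.#....
.#....
##....
###...
.####.

Derivation:
Drop 1: S rot3 at col 0 lands with bottom-row=0; cleared 0 line(s) (total 0); column heights now [3 2 0 0 0 0], max=3
Drop 2: J rot0 at col 2 lands with bottom-row=0; cleared 0 line(s) (total 0); column heights now [3 2 2 1 1 0], max=3
Drop 3: I rot3 at col 1 lands with bottom-row=2; cleared 0 line(s) (total 0); column heights now [3 6 2 1 1 0], max=6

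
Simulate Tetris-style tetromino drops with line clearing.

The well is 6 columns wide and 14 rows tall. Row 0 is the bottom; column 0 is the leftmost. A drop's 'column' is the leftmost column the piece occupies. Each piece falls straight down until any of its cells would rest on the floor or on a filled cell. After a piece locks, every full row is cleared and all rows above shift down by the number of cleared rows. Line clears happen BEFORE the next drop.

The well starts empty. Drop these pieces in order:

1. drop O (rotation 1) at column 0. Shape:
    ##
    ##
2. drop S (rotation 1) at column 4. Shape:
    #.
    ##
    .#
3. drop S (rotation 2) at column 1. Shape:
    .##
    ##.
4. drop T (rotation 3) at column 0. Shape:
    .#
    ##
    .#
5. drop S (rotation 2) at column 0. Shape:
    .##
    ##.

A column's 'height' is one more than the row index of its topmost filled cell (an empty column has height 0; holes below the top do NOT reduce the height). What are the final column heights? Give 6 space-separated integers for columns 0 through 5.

Answer: 7 8 8 4 3 2

Derivation:
Drop 1: O rot1 at col 0 lands with bottom-row=0; cleared 0 line(s) (total 0); column heights now [2 2 0 0 0 0], max=2
Drop 2: S rot1 at col 4 lands with bottom-row=0; cleared 0 line(s) (total 0); column heights now [2 2 0 0 3 2], max=3
Drop 3: S rot2 at col 1 lands with bottom-row=2; cleared 0 line(s) (total 0); column heights now [2 3 4 4 3 2], max=4
Drop 4: T rot3 at col 0 lands with bottom-row=3; cleared 0 line(s) (total 0); column heights now [5 6 4 4 3 2], max=6
Drop 5: S rot2 at col 0 lands with bottom-row=6; cleared 0 line(s) (total 0); column heights now [7 8 8 4 3 2], max=8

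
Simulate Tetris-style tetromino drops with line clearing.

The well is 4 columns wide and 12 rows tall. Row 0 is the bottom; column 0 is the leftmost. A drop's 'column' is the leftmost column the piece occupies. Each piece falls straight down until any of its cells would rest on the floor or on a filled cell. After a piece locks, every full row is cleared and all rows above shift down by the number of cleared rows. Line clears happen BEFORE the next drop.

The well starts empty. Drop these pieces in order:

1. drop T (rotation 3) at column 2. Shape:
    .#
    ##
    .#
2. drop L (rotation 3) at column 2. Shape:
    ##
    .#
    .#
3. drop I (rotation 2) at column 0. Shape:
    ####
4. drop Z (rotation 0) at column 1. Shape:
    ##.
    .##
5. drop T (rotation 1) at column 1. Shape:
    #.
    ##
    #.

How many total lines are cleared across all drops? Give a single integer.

Answer: 1

Derivation:
Drop 1: T rot3 at col 2 lands with bottom-row=0; cleared 0 line(s) (total 0); column heights now [0 0 2 3], max=3
Drop 2: L rot3 at col 2 lands with bottom-row=3; cleared 0 line(s) (total 0); column heights now [0 0 6 6], max=6
Drop 3: I rot2 at col 0 lands with bottom-row=6; cleared 1 line(s) (total 1); column heights now [0 0 6 6], max=6
Drop 4: Z rot0 at col 1 lands with bottom-row=6; cleared 0 line(s) (total 1); column heights now [0 8 8 7], max=8
Drop 5: T rot1 at col 1 lands with bottom-row=8; cleared 0 line(s) (total 1); column heights now [0 11 10 7], max=11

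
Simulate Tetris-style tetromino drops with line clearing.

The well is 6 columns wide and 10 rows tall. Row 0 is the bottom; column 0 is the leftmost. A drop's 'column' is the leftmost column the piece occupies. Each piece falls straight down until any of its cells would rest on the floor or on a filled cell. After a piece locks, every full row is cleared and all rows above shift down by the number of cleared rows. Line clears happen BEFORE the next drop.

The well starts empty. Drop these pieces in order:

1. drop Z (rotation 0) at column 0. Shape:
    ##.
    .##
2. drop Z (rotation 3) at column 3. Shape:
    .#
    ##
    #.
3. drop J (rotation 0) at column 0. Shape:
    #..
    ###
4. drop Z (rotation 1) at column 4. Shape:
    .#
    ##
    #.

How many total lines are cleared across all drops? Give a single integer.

Answer: 0

Derivation:
Drop 1: Z rot0 at col 0 lands with bottom-row=0; cleared 0 line(s) (total 0); column heights now [2 2 1 0 0 0], max=2
Drop 2: Z rot3 at col 3 lands with bottom-row=0; cleared 0 line(s) (total 0); column heights now [2 2 1 2 3 0], max=3
Drop 3: J rot0 at col 0 lands with bottom-row=2; cleared 0 line(s) (total 0); column heights now [4 3 3 2 3 0], max=4
Drop 4: Z rot1 at col 4 lands with bottom-row=3; cleared 0 line(s) (total 0); column heights now [4 3 3 2 5 6], max=6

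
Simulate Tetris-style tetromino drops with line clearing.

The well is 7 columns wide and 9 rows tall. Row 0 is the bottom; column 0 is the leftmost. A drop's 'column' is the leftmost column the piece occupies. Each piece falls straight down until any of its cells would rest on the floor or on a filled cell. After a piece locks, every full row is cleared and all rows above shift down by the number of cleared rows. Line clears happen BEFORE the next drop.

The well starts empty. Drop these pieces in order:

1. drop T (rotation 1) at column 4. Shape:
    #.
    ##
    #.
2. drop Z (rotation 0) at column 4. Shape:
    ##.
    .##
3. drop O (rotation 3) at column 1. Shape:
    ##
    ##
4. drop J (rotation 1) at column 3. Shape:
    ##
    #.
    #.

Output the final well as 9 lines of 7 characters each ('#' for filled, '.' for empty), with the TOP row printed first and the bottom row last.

Answer: .......
.......
.......
.......
...##..
...###.
...####
.##.##.
.##.#..

Derivation:
Drop 1: T rot1 at col 4 lands with bottom-row=0; cleared 0 line(s) (total 0); column heights now [0 0 0 0 3 2 0], max=3
Drop 2: Z rot0 at col 4 lands with bottom-row=2; cleared 0 line(s) (total 0); column heights now [0 0 0 0 4 4 3], max=4
Drop 3: O rot3 at col 1 lands with bottom-row=0; cleared 0 line(s) (total 0); column heights now [0 2 2 0 4 4 3], max=4
Drop 4: J rot1 at col 3 lands with bottom-row=2; cleared 0 line(s) (total 0); column heights now [0 2 2 5 5 4 3], max=5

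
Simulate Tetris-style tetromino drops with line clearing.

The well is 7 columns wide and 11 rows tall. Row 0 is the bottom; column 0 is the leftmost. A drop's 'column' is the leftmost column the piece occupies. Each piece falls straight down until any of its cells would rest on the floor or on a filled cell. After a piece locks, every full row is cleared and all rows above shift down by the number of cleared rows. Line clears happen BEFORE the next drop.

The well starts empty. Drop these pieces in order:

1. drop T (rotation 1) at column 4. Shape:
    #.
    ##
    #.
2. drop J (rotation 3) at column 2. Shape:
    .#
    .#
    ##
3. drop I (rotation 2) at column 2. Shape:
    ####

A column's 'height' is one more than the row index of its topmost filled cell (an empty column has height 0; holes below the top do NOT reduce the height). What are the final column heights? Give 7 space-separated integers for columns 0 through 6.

Answer: 0 0 4 4 4 4 0

Derivation:
Drop 1: T rot1 at col 4 lands with bottom-row=0; cleared 0 line(s) (total 0); column heights now [0 0 0 0 3 2 0], max=3
Drop 2: J rot3 at col 2 lands with bottom-row=0; cleared 0 line(s) (total 0); column heights now [0 0 1 3 3 2 0], max=3
Drop 3: I rot2 at col 2 lands with bottom-row=3; cleared 0 line(s) (total 0); column heights now [0 0 4 4 4 4 0], max=4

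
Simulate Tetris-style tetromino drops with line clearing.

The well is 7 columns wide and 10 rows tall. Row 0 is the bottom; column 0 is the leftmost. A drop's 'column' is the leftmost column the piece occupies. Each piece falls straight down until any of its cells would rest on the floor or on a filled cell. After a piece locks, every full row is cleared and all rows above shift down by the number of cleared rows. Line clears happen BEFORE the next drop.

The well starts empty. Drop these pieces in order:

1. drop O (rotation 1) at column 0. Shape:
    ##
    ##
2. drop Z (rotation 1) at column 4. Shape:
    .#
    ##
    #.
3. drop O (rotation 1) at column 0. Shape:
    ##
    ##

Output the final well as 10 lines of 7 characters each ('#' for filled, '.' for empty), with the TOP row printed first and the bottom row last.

Drop 1: O rot1 at col 0 lands with bottom-row=0; cleared 0 line(s) (total 0); column heights now [2 2 0 0 0 0 0], max=2
Drop 2: Z rot1 at col 4 lands with bottom-row=0; cleared 0 line(s) (total 0); column heights now [2 2 0 0 2 3 0], max=3
Drop 3: O rot1 at col 0 lands with bottom-row=2; cleared 0 line(s) (total 0); column heights now [4 4 0 0 2 3 0], max=4

Answer: .......
.......
.......
.......
.......
.......
##.....
##...#.
##..##.
##..#..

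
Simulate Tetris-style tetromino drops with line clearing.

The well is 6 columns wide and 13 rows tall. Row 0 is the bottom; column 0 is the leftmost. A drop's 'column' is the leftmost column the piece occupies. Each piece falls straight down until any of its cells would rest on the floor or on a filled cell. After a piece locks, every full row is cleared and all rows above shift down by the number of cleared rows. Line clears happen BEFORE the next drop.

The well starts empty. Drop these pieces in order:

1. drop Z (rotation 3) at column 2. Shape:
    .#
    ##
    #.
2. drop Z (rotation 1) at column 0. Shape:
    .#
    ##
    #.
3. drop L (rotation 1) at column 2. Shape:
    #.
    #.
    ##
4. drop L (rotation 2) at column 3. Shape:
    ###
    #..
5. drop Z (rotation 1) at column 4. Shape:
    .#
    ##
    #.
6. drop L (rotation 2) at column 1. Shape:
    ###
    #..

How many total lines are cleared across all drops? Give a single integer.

Answer: 0

Derivation:
Drop 1: Z rot3 at col 2 lands with bottom-row=0; cleared 0 line(s) (total 0); column heights now [0 0 2 3 0 0], max=3
Drop 2: Z rot1 at col 0 lands with bottom-row=0; cleared 0 line(s) (total 0); column heights now [2 3 2 3 0 0], max=3
Drop 3: L rot1 at col 2 lands with bottom-row=3; cleared 0 line(s) (total 0); column heights now [2 3 6 4 0 0], max=6
Drop 4: L rot2 at col 3 lands with bottom-row=4; cleared 0 line(s) (total 0); column heights now [2 3 6 6 6 6], max=6
Drop 5: Z rot1 at col 4 lands with bottom-row=6; cleared 0 line(s) (total 0); column heights now [2 3 6 6 8 9], max=9
Drop 6: L rot2 at col 1 lands with bottom-row=5; cleared 0 line(s) (total 0); column heights now [2 7 7 7 8 9], max=9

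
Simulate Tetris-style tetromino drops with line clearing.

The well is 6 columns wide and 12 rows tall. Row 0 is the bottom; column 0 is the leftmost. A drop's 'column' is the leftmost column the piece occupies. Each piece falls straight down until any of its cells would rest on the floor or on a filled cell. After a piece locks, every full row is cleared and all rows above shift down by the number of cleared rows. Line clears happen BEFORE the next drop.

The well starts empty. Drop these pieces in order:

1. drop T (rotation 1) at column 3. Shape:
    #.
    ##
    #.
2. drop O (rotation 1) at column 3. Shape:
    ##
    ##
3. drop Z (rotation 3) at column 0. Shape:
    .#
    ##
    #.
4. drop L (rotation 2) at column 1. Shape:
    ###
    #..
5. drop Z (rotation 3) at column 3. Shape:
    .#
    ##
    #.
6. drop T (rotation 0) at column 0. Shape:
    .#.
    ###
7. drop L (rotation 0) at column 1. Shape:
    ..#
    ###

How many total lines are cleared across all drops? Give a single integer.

Drop 1: T rot1 at col 3 lands with bottom-row=0; cleared 0 line(s) (total 0); column heights now [0 0 0 3 2 0], max=3
Drop 2: O rot1 at col 3 lands with bottom-row=3; cleared 0 line(s) (total 0); column heights now [0 0 0 5 5 0], max=5
Drop 3: Z rot3 at col 0 lands with bottom-row=0; cleared 0 line(s) (total 0); column heights now [2 3 0 5 5 0], max=5
Drop 4: L rot2 at col 1 lands with bottom-row=4; cleared 0 line(s) (total 0); column heights now [2 6 6 6 5 0], max=6
Drop 5: Z rot3 at col 3 lands with bottom-row=6; cleared 0 line(s) (total 0); column heights now [2 6 6 8 9 0], max=9
Drop 6: T rot0 at col 0 lands with bottom-row=6; cleared 0 line(s) (total 0); column heights now [7 8 7 8 9 0], max=9
Drop 7: L rot0 at col 1 lands with bottom-row=8; cleared 0 line(s) (total 0); column heights now [7 9 9 10 9 0], max=10

Answer: 0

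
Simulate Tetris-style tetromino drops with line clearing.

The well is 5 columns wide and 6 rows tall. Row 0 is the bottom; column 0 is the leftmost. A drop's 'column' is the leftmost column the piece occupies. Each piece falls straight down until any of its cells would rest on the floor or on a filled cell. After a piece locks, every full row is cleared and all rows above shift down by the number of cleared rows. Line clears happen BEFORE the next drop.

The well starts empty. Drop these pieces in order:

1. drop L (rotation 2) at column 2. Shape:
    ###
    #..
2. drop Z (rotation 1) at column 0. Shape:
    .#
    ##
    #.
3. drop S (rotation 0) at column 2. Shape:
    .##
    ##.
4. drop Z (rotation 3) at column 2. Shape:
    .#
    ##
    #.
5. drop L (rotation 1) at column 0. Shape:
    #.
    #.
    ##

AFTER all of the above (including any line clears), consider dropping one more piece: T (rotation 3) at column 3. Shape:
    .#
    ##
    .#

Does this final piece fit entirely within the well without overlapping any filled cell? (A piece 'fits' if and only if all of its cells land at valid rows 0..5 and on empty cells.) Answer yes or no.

Drop 1: L rot2 at col 2 lands with bottom-row=0; cleared 0 line(s) (total 0); column heights now [0 0 2 2 2], max=2
Drop 2: Z rot1 at col 0 lands with bottom-row=0; cleared 1 line(s) (total 1); column heights now [1 2 1 0 0], max=2
Drop 3: S rot0 at col 2 lands with bottom-row=1; cleared 0 line(s) (total 1); column heights now [1 2 2 3 3], max=3
Drop 4: Z rot3 at col 2 lands with bottom-row=2; cleared 0 line(s) (total 1); column heights now [1 2 4 5 3], max=5
Drop 5: L rot1 at col 0 lands with bottom-row=2; cleared 1 line(s) (total 2); column heights now [4 2 3 4 0], max=4
Test piece T rot3 at col 3 (width 2): heights before test = [4 2 3 4 0]; fits = True

Answer: yes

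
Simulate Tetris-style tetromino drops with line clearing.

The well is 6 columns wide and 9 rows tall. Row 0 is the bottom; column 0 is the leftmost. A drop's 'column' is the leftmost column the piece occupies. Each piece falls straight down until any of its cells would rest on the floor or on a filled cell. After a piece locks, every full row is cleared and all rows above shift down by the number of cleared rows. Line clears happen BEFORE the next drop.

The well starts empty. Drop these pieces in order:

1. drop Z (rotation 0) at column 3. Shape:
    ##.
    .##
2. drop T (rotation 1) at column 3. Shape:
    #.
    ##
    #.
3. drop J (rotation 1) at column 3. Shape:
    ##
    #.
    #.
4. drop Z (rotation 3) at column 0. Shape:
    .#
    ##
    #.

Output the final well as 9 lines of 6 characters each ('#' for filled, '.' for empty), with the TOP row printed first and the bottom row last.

Drop 1: Z rot0 at col 3 lands with bottom-row=0; cleared 0 line(s) (total 0); column heights now [0 0 0 2 2 1], max=2
Drop 2: T rot1 at col 3 lands with bottom-row=2; cleared 0 line(s) (total 0); column heights now [0 0 0 5 4 1], max=5
Drop 3: J rot1 at col 3 lands with bottom-row=5; cleared 0 line(s) (total 0); column heights now [0 0 0 8 8 1], max=8
Drop 4: Z rot3 at col 0 lands with bottom-row=0; cleared 0 line(s) (total 0); column heights now [2 3 0 8 8 1], max=8

Answer: ......
...##.
...#..
...#..
...#..
...##.
.#.#..
##.##.
#...##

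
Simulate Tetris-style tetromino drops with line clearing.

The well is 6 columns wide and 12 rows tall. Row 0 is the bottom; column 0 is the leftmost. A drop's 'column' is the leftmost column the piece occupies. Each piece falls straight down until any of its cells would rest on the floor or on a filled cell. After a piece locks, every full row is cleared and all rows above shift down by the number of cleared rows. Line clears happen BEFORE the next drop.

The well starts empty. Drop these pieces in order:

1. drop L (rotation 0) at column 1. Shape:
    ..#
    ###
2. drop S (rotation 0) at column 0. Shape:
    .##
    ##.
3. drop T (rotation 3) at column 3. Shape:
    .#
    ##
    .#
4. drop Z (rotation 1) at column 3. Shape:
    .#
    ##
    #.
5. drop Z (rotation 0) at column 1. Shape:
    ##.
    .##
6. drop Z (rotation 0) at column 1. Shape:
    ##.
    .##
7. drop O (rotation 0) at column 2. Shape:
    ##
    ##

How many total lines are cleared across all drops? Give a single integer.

Drop 1: L rot0 at col 1 lands with bottom-row=0; cleared 0 line(s) (total 0); column heights now [0 1 1 2 0 0], max=2
Drop 2: S rot0 at col 0 lands with bottom-row=1; cleared 0 line(s) (total 0); column heights now [2 3 3 2 0 0], max=3
Drop 3: T rot3 at col 3 lands with bottom-row=1; cleared 0 line(s) (total 0); column heights now [2 3 3 3 4 0], max=4
Drop 4: Z rot1 at col 3 lands with bottom-row=3; cleared 0 line(s) (total 0); column heights now [2 3 3 5 6 0], max=6
Drop 5: Z rot0 at col 1 lands with bottom-row=5; cleared 0 line(s) (total 0); column heights now [2 7 7 6 6 0], max=7
Drop 6: Z rot0 at col 1 lands with bottom-row=7; cleared 0 line(s) (total 0); column heights now [2 9 9 8 6 0], max=9
Drop 7: O rot0 at col 2 lands with bottom-row=9; cleared 0 line(s) (total 0); column heights now [2 9 11 11 6 0], max=11

Answer: 0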